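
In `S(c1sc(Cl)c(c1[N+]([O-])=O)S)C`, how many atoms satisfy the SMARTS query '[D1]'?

The query [D1] means: atom with exactly one heavy-atom neighbour (degree 1).
Check the 12 heavy atoms by environment: 1× s (aromatic, D2) → no; 4× c (aromatic, D3) → no; 1× N (charge +1, D3) → no; 1× O (charge -1, D1) → match; 1× O (D1) → match; 1× S (D1) → match; 1× Cl (D1) → match; 1× S (D2) → no; 1× C (D1) → match.
Summing the matching environments: 1 + 1 + 1 + 1 + 1 = 5 matching atoms.

5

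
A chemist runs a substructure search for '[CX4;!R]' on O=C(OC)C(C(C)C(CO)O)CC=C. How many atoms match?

7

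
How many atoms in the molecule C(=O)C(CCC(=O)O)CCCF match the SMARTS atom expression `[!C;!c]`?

4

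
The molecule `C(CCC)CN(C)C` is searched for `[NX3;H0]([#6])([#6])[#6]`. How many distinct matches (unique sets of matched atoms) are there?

1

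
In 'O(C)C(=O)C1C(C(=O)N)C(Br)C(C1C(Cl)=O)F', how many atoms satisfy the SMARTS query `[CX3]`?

3

The query [CX3] means: C with X3: aliphatic carbon with exactly 3 total connections.
Check the 17 heavy atoms by environment: 6× C (X4) → no; 3× C (X3) → match; 3× O (X1) → no; 1× N (X3) → no; 1× O (X2) → no; 1× Br (X1) → no; 1× Cl (X1) → no; 1× F (X1) → no.
That gives 3 matching atoms.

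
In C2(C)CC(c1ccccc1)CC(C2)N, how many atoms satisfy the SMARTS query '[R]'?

Check the 14 heavy atoms by environment: 6× C (in 6-ring) → match; 1× C (acyclic) → no; 6× c (aromatic, in 6-ring) → match; 1× N (acyclic) → no.
Summing the matching environments: 6 + 6 = 12 matching atoms.

12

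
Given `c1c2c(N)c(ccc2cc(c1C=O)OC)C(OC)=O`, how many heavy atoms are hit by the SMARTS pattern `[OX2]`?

2

The query [OX2] means: aliphatic oxygen with two total connections — ether, hydroxyl, or ester single-bond O.
Check the 19 heavy atoms by environment: 10× c (aromatic, X3) → no; 2× O (X2) → match; 2× C (X4) → no; 2× C (X3) → no; 2× O (X1) → no; 1× N (X3) → no.
That gives 2 matching atoms.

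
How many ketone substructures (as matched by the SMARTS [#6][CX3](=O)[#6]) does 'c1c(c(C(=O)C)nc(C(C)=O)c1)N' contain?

2

[#6][CX3](=O)[#6] is the SMARTS for a ketone: a carbonyl carbon (no H) flanked by two carbons.
The molecule carries 2 separate instances of an acetyl/ketone group (-C(=O)CH3) meeting every constraint; each maps to a distinct set of atoms, giving 2 matches.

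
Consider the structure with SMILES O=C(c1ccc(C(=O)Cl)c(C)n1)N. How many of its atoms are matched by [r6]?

6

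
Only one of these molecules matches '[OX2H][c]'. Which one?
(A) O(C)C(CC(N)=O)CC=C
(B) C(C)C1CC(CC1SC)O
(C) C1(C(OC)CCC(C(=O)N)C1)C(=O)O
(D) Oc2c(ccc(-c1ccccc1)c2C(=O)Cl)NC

D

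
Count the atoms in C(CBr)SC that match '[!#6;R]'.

The query [!#6;R] means: non-carbon atom that is part of a ring.
Check the 5 heavy atoms by environment: 3× C (acyclic) → no; 1× Br (acyclic) → no; 1× S (acyclic) → no.
No environment satisfies the query, so 0 matching atoms.

0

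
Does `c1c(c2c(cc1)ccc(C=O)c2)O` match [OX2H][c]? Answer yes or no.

The pattern [OX2H][c] describes a hydroxyl oxygen attached to an aromatic carbon — a phenol.
The molecule carries a hydroxyl group (-OH), whose atoms satisfy every constraint of the query, so the pattern matches.

Yes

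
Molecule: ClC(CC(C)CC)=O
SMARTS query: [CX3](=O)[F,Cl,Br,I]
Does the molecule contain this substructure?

Yes

The pattern [CX3](=O)[F,Cl,Br,I] describes a carbonyl carbon bonded to a halogen — an acyl halide.
The molecule carries an acyl chloride (-C(=O)Cl), whose atoms satisfy every constraint of the query, so the pattern matches.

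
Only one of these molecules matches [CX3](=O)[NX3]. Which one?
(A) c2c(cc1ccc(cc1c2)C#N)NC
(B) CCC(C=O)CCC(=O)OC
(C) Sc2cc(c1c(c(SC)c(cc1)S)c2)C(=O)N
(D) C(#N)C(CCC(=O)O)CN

C

[CX3](=O)[NX3] describes a carbonyl carbon bonded to a trivalent nitrogen (an amide).
(A) has a nitrile (-C#N) but the nitrile N is NX1 (triple-bonded), not NX3.
(B) has a methyl-ester group (-C(=O)OCH3) but the carbonyl is bonded to O, not to an NX3 nitrogen.
(C) contains a primary amide (-C(=O)NH2), which satisfies every atom and bond constraint.
(D) has a nitrile (-C#N) but the nitrile N is NX1 (triple-bonded), not NX3.
So the answer is (C).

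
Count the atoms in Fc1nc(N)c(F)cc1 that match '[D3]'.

3

The query [D3] means: atom with exactly three heavy-atom neighbours.
Check the 9 heavy atoms by environment: 1× n (aromatic, D2) → no; 3× c (aromatic, D3) → match; 2× c (aromatic, D2) → no; 2× F (D1) → no; 1× N (D1) → no.
That gives 3 matching atoms.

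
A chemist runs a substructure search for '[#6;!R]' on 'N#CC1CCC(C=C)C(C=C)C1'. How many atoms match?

5

The query [#6;!R] means: carbon not in any ring.
Check the 12 heavy atoms by environment: 6× C (in 6-ring) → no; 5× C (acyclic) → match; 1× N (acyclic) → no.
That gives 5 matching atoms.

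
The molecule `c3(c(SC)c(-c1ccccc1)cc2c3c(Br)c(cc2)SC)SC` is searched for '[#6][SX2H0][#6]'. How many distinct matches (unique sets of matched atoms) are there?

3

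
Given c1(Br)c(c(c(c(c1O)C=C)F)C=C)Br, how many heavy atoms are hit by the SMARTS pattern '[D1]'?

6

Check the 14 heavy atoms by environment: 6× c (aromatic, D3) → no; 2× Br (D1) → match; 2× C (D2) → no; 2× C (D1) → match; 1× O (D1) → match; 1× F (D1) → match.
Summing the matching environments: 2 + 2 + 1 + 1 = 6 matching atoms.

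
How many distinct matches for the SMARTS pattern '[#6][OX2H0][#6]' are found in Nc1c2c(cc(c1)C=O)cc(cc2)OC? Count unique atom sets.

1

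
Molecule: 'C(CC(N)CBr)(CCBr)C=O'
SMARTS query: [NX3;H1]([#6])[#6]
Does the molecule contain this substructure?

No

The pattern [NX3;H1]([#6])[#6] describes a trivalent nitrogen with one H, bonded to two carbons — a secondary amine.
The closest candidate here is a primary amino group (-NH2), but the nitrogen has H2 and only one carbon neighbour. No other fragment satisfies the full query, so there is no match.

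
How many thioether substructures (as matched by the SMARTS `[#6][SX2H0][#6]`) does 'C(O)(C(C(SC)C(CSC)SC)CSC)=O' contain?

4

[#6][SX2H0][#6] is the SMARTS for a thioether: an aliphatic sulfur bridging two carbons with no H on the sulfur.
The molecule carries 4 separate instances of a methylthio ether (-SCH3) meeting every constraint; each maps to a distinct set of atoms, giving 4 matches.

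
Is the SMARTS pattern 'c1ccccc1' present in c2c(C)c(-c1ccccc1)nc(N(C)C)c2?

The pattern c1ccccc1 describes six aromatic carbons in a ring — a benzene ring.
The molecule carries a phenyl ring, whose atoms satisfy every constraint of the query, so the pattern matches.

Yes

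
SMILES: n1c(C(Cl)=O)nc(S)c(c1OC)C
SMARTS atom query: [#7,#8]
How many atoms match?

4

The query [#7,#8] means: nitrogen or oxygen (comma = OR).
Check the 13 heavy atoms by environment: 2× n (aromatic) → match; 4× c (aromatic) → no; 2× O → match; 3× C → no; 1× Cl → no; 1× S → no.
Summing the matching environments: 2 + 2 = 4 matching atoms.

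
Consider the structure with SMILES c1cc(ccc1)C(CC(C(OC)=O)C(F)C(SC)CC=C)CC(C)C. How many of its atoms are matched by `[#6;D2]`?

The query [#6;D2] means: any carbon bonded to exactly two heavy atoms.
Check the 25 heavy atoms by environment: 4× C (D2) → match; 6× C (D3) → no; 1× S (D2) → no; 5× C (D1) → no; 1× c (aromatic, D3) → no; 5× c (aromatic, D2) → match; 1× O (D1) → no; 1× O (D2) → no; 1× F (D1) → no.
Summing the matching environments: 4 + 5 = 9 matching atoms.

9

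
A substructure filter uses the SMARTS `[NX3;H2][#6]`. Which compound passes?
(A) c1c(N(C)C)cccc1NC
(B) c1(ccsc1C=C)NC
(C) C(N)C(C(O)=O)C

[NX3;H2][#6] describes a trivalent nitrogen with two H attached to carbon (a primary amine).
(A) has a dimethylamino group (-N(CH3)2) but the nitrogen has H0, not H2.
(B) has an N-methylamino group (-NHCH3) but the nitrogen bears two carbons and only one H (H1), not H2.
(C) contains a primary amino group (-NH2), which satisfies every atom and bond constraint.
So the answer is (C).

C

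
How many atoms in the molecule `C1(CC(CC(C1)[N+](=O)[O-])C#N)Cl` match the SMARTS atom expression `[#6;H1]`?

Check the 12 heavy atoms by environment: 3× C (H2) → no; 3× C (H1) → match; 1× C (H0) → no; 1× N (H0) → no; 1× Cl (H0) → no; 1× N (charge +1, H0) → no; 1× O (charge -1, H0) → no; 1× O (H0) → no.
That gives 3 matching atoms.

3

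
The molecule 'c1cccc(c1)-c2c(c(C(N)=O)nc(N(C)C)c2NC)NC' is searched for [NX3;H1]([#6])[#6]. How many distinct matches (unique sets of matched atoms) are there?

2

[NX3;H1]([#6])[#6] is the SMARTS for a secondary amine: a trivalent nitrogen with one H, bonded to two carbons.
The molecule carries 2 separate instances of an N-methylamino group (-NHCH3) meeting every constraint; each maps to a distinct set of atoms, giving 2 matches.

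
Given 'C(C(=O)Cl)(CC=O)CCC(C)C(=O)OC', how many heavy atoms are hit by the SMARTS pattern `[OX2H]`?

Check the 15 heavy atoms by environment: 3× C (H2, X4) → no; 2× C (H1, X4) → no; 2× C (H3, X4) → no; 1× C (H1, X3) → no; 3× O (H0, X1) → no; 2× C (H0, X3) → no; 1× Cl (H0, X1) → no; 1× O (H0, X2) → no.
No environment satisfies the query, so 0 matching atoms.

0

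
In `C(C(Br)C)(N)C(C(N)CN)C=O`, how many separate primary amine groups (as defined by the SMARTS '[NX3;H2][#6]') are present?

[NX3;H2][#6] is the SMARTS for a primary amine: a trivalent nitrogen with two H attached to carbon.
The molecule carries 3 separate instances of a primary amino group (-NH2) meeting every constraint; each maps to a distinct set of atoms, giving 3 matches.

3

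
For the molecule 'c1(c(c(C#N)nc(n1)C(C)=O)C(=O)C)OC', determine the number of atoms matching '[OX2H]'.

0

The query [OX2H] means: aliphatic oxygen with two connections, one of which is H — an -OH oxygen.
Check the 16 heavy atoms by environment: 2× n (aromatic, H0, X2) → no; 4× c (aromatic, H0, X3) → no; 1× O (H0, X2) → no; 3× C (H3, X4) → no; 1× C (H0, X2) → no; 1× N (H0, X1) → no; 2× C (H0, X3) → no; 2× O (H0, X1) → no.
No environment satisfies the query, so 0 matching atoms.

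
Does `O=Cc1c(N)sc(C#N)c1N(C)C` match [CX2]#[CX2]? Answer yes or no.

No

The pattern [CX2]#[CX2] describes a carbon-carbon triple bond — an alkyne.
The closest candidate here is a nitrile (-C#N), but the triple bond is C#N, not C#C. No other fragment satisfies the full query, so there is no match.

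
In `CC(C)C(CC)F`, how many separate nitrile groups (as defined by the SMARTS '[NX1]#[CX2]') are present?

0

[NX1]#[CX2] is the SMARTS for a nitrile: a nitrogen triple-bonded to a two-connected carbon.
No fragment in the molecule satisfies every constraint, giving 0 matches.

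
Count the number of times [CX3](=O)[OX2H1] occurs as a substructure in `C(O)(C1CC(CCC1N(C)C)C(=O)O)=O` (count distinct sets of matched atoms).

2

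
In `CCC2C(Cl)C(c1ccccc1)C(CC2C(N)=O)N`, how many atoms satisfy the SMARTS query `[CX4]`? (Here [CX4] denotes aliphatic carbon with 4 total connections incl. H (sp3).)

8

The query [CX4] means: C with X4: aliphatic carbon with exactly 4 total connections (bonds + H).
Check the 19 heavy atoms by environment: 8× C (X4) → match; 2× N (X3) → no; 6× c (aromatic, X3) → no; 1× Cl (X1) → no; 1× C (X3) → no; 1× O (X1) → no.
That gives 8 matching atoms.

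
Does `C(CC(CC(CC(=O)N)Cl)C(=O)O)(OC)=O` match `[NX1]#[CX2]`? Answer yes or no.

No

The pattern [NX1]#[CX2] describes a nitrogen triple-bonded to a two-connected carbon — a nitrile.
The closest candidate here is a primary amide (-C(=O)NH2), but the nitrogen is NX3, not NX1. No other fragment satisfies the full query, so there is no match.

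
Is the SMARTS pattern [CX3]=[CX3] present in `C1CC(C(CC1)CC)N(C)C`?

No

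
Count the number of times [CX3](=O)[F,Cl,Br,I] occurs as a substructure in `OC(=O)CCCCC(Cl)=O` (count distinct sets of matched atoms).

[CX3](=O)[F,Cl,Br,I] is the SMARTS for an acyl halide: a carbonyl carbon bonded to a halogen.
Exactly one fragment in the molecule meets all constraints, giving 1 match.

1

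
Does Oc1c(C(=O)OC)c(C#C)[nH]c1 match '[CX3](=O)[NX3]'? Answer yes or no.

No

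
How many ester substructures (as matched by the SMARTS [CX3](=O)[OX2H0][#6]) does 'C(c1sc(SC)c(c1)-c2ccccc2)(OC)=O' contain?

1

[CX3](=O)[OX2H0][#6] is the SMARTS for an ester: a carbonyl carbon bonded to an oxygen that is itself bonded to carbon (no H on that O).
Exactly one fragment in the molecule meets all constraints, giving 1 match.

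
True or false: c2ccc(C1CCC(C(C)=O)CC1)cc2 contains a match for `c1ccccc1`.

True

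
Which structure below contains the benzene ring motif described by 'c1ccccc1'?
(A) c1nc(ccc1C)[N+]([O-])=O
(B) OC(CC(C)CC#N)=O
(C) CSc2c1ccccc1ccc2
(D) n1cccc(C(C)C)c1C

C

c1ccccc1 describes six aromatic carbons in a ring (a benzene ring).
(A) has a methyl group (-CH3) but no six-membered all-carbon aromatic ring is present.
(B) has a methyl group (-CH3) but no six-membered all-carbon aromatic ring is present.
(C) contains the required atom environment, so the pattern matches.
(D) has a methyl group (-CH3) but no six-membered all-carbon aromatic ring is present.
So the answer is (C).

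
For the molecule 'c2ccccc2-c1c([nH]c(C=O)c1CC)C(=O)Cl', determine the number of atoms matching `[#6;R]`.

10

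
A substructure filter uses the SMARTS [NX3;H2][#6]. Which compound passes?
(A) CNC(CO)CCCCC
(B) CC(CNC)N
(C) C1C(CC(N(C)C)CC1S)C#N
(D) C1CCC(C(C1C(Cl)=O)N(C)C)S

B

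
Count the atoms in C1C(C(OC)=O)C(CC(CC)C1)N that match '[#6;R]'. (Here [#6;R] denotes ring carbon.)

Check the 13 heavy atoms by environment: 6× C (in 6-ring) → match; 4× C (acyclic) → no; 2× O (acyclic) → no; 1× N (acyclic) → no.
That gives 6 matching atoms.

6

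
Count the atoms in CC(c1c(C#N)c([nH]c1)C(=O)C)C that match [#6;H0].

The query [#6;H0] means: any carbon with no attached hydrogen.
Check the 13 heavy atoms by environment: 1× n (aromatic, H1) → no; 3× c (aromatic, H0) → match; 1× c (aromatic, H1) → no; 2× C (H0) → match; 1× O (H0) → no; 3× C (H3) → no; 1× C (H1) → no; 1× N (H0) → no.
Summing the matching environments: 3 + 2 = 5 matching atoms.

5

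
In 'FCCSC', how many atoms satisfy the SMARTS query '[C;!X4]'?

The query [C;!X4] means: aliphatic carbon that does not have four total connections.
Check the 5 heavy atoms by environment: 3× C (X4) → no; 1× F (X1) → no; 1× S (X2) → no.
No environment satisfies the query, so 0 matching atoms.

0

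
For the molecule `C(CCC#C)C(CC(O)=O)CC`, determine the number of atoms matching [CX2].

The query [CX2] means: C with X2: aliphatic carbon with exactly 2 total connections.
Check the 12 heavy atoms by environment: 7× C (X4) → no; 2× C (X2) → match; 1× C (X3) → no; 1× O (X1) → no; 1× O (X2) → no.
That gives 2 matching atoms.

2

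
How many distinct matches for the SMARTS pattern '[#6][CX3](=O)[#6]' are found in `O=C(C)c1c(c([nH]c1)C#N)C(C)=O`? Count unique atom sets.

[#6][CX3](=O)[#6] is the SMARTS for a ketone: a carbonyl carbon (no H) flanked by two carbons.
The molecule carries 2 separate instances of an acetyl/ketone group (-C(=O)CH3) meeting every constraint; each maps to a distinct set of atoms, giving 2 matches.

2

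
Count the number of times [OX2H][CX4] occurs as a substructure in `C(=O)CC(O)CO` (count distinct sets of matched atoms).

2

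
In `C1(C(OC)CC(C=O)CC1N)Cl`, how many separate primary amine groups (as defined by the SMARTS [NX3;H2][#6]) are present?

1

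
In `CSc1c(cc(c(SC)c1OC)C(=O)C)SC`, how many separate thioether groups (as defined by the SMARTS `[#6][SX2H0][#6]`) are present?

3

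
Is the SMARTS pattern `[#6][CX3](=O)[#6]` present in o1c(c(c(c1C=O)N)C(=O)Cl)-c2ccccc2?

No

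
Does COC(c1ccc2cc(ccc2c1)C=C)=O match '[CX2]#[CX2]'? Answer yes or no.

No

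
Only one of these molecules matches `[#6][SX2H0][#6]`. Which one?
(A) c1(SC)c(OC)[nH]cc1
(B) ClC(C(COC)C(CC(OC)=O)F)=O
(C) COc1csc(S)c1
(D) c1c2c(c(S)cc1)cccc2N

[#6][SX2H0][#6] describes an aliphatic sulfur bridging two carbons with no H on the sulfur (a thioether).
(A) contains a methylthio ether (-SCH3), which satisfies every atom and bond constraint.
(B) has a methoxy ether (-OCH3) but the bridging atom is O, not S.
(C) has a thiol (-SH) but the sulfur has H1, not H0 bridging two carbons.
(D) has a thiol (-SH) but the sulfur has H1, not H0 bridging two carbons.
So the answer is (A).

A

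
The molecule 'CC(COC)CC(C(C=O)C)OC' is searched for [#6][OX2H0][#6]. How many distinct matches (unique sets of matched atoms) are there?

2

[#6][OX2H0][#6] is the SMARTS for an ether: an aliphatic oxygen bridging two carbons with no H on the oxygen.
The molecule carries 2 separate instances of a methoxy ether (-OCH3) meeting every constraint; each maps to a distinct set of atoms, giving 2 matches.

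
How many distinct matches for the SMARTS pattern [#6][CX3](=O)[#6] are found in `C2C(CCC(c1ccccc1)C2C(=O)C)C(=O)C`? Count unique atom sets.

2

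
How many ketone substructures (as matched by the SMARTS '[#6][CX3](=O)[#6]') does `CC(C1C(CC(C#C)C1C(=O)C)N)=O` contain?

[#6][CX3](=O)[#6] is the SMARTS for a ketone: a carbonyl carbon (no H) flanked by two carbons.
The molecule carries 2 separate instances of an acetyl/ketone group (-C(=O)CH3) meeting every constraint; each maps to a distinct set of atoms, giving 2 matches.

2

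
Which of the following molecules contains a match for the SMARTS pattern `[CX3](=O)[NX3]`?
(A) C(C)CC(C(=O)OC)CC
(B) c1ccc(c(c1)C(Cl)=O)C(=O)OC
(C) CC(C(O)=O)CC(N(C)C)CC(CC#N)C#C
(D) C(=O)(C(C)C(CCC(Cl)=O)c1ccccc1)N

D

[CX3](=O)[NX3] describes a carbonyl carbon bonded to a trivalent nitrogen (an amide).
(A) has a methyl-ester group (-C(=O)OCH3) but the carbonyl is bonded to O, not to an NX3 nitrogen.
(B) has a methyl-ester group (-C(=O)OCH3) but the carbonyl is bonded to O, not to an NX3 nitrogen.
(C) has a nitrile (-C#N) but the nitrile N is NX1 (triple-bonded), not NX3.
(D) contains a primary amide (-C(=O)NH2), which satisfies every atom and bond constraint.
So the answer is (D).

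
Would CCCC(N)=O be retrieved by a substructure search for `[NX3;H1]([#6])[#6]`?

The pattern [NX3;H1]([#6])[#6] describes a trivalent nitrogen with one H, bonded to two carbons — a secondary amine.
The closest candidate here is a primary amide (-C(=O)NH2), but the -C(=O)NH2 nitrogen has H2, not H1. No other fragment satisfies the full query, so there is no match.

No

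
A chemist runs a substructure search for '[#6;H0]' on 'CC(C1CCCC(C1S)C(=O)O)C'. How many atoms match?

1

Check the 13 heavy atoms by environment: 4× C (H1) → no; 3× C (H2) → no; 2× C (H3) → no; 1× C (H0) → match; 1× O (H0) → no; 1× O (H1) → no; 1× S (H1) → no.
That gives 1 matching atom.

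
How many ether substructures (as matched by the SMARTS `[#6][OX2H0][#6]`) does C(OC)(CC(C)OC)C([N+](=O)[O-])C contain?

2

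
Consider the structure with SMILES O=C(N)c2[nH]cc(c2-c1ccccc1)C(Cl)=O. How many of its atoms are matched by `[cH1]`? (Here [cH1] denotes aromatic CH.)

The query [cH1] means: aromatic carbon bearing exactly one hydrogen.
Check the 17 heavy atoms by environment: 1× n (aromatic, H1) → no; 6× c (aromatic, H1) → match; 4× c (aromatic, H0) → no; 2× C (H0) → no; 2× O (H0) → no; 1× N (H2) → no; 1× Cl (H0) → no.
That gives 6 matching atoms.

6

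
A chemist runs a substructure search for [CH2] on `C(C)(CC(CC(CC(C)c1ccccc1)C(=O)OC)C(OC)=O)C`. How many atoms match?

The query [CH2] means: aliphatic carbon with exactly two hydrogens.
Check the 24 heavy atoms by environment: 3× C (H2) → match; 4× C (H1) → no; 5× C (H3) → no; 2× C (H0) → no; 4× O (H0) → no; 1× c (aromatic, H0) → no; 5× c (aromatic, H1) → no.
That gives 3 matching atoms.

3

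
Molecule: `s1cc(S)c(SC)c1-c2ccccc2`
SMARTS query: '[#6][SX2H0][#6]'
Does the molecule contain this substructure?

Yes

The pattern [#6][SX2H0][#6] describes an aliphatic sulfur bridging two carbons with no H on the sulfur — a thioether.
The molecule carries a methylthio ether (-SCH3), whose atoms satisfy every constraint of the query, so the pattern matches.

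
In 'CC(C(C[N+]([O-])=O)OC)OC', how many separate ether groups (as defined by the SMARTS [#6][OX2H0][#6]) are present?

2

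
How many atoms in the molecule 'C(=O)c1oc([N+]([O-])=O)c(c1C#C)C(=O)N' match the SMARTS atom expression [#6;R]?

The query [#6;R] means: carbon that is part of a ring.
Check the 15 heavy atoms by environment: 1× o (aromatic, in 5-ring) → no; 4× c (aromatic, in 5-ring) → match; 4× C (acyclic) → no; 3× O (acyclic) → no; 1× N (charge +1, acyclic) → no; 1× O (charge -1, acyclic) → no; 1× N (acyclic) → no.
That gives 4 matching atoms.

4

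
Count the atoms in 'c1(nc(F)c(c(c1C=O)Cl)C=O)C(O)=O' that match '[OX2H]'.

1

The query [OX2H] means: aliphatic oxygen with two connections, one of which is H — an -OH oxygen.
Check the 15 heavy atoms by environment: 1× n (aromatic, H0, X2) → no; 5× c (aromatic, H0, X3) → no; 2× C (H1, X3) → no; 3× O (H0, X1) → no; 1× C (H0, X3) → no; 1× O (H1, X2) → match; 1× Cl (H0, X1) → no; 1× F (H0, X1) → no.
That gives 1 matching atom.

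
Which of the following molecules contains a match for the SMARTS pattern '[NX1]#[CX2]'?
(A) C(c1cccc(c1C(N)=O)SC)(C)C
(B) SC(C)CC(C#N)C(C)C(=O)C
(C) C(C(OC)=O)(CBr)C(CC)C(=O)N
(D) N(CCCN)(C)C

[NX1]#[CX2] describes a nitrogen triple-bonded to a two-connected carbon (a nitrile).
(A) has a primary amide (-C(=O)NH2) but the nitrogen is NX3, not NX1.
(B) contains a nitrile (-C#N), which satisfies every atom and bond constraint.
(C) has a primary amide (-C(=O)NH2) but the nitrogen is NX3, not NX1.
(D) has a primary amino group (-NH2) but the nitrogen is NX3 (three connections), not NX1 triple-bonded.
So the answer is (B).

B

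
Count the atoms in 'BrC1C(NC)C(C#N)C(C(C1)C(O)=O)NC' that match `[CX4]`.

Check the 16 heavy atoms by environment: 8× C (X4) → match; 1× Br (X1) → no; 1× C (X2) → no; 1× N (X1) → no; 1× C (X3) → no; 1× O (X1) → no; 1× O (X2) → no; 2× N (X3) → no.
That gives 8 matching atoms.

8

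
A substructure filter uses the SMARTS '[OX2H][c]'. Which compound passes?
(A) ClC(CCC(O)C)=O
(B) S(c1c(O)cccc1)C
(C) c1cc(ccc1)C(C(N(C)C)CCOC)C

B

[OX2H][c] describes a hydroxyl oxygen attached to an aromatic carbon (a phenol).
(A) has a hydroxyl group (-OH) but the -OH is on an aliphatic carbon, not an aromatic c.
(B) contains a hydroxyl group (-OH), which satisfies every atom and bond constraint.
(C) has a methoxy ether (-OCH3) but the oxygen has H0, not H1.
So the answer is (B).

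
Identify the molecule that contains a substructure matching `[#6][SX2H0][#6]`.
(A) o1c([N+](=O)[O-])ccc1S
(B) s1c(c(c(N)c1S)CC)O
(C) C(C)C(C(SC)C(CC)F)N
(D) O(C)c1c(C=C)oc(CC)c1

C

[#6][SX2H0][#6] describes an aliphatic sulfur bridging two carbons with no H on the sulfur (a thioether).
(A) has a thiol (-SH) but the sulfur has H1, not H0 bridging two carbons.
(B) has a thiol (-SH) but the sulfur has H1, not H0 bridging two carbons.
(C) contains a methylthio ether (-SCH3), which satisfies every atom and bond constraint.
(D) has a methoxy ether (-OCH3) but the bridging atom is O, not S.
So the answer is (C).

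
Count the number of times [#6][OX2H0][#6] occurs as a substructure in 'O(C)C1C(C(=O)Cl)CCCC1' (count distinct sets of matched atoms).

1

[#6][OX2H0][#6] is the SMARTS for an ether: an aliphatic oxygen bridging two carbons with no H on the oxygen.
Exactly one fragment in the molecule meets all constraints, giving 1 match.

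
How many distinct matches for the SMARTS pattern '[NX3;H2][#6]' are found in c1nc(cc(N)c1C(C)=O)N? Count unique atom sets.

[NX3;H2][#6] is the SMARTS for a primary amine: a trivalent nitrogen with two H attached to carbon.
The molecule carries 2 separate instances of a primary amino group (-NH2) meeting every constraint; each maps to a distinct set of atoms, giving 2 matches.

2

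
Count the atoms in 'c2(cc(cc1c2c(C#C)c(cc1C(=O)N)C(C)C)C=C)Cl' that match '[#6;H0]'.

9

The query [#6;H0] means: any carbon with no attached hydrogen.
Check the 21 heavy atoms by environment: 7× c (aromatic, H0) → match; 3× c (aromatic, H1) → no; 3× C (H1) → no; 1× C (H2) → no; 2× C (H0) → match; 1× O (H0) → no; 1× N (H2) → no; 1× Cl (H0) → no; 2× C (H3) → no.
Summing the matching environments: 7 + 2 = 9 matching atoms.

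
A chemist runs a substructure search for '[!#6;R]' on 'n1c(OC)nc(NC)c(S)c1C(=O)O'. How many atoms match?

2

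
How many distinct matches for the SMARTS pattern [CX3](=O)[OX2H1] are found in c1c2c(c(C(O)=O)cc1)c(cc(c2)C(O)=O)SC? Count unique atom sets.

2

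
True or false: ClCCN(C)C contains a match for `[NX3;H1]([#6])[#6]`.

False

The pattern [NX3;H1]([#6])[#6] describes a trivalent nitrogen with one H, bonded to two carbons — a secondary amine.
The closest candidate here is a dimethylamino group (-N(CH3)2), but the nitrogen has H0, not H1. No other fragment satisfies the full query, so there is no match.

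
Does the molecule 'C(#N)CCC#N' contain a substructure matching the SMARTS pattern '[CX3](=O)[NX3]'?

The pattern [CX3](=O)[NX3] describes a carbonyl carbon bonded to a trivalent nitrogen — an amide.
The closest candidate here is a nitrile (-C#N), but the nitrile N is NX1 (triple-bonded), not NX3. No other fragment satisfies the full query, so there is no match.

No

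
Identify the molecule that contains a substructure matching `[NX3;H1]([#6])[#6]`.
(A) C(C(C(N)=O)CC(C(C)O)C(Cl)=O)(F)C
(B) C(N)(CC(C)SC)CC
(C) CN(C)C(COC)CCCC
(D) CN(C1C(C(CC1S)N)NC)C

D

[NX3;H1]([#6])[#6] describes a trivalent nitrogen with one H, bonded to two carbons (a secondary amine).
(A) has a primary amide (-C(=O)NH2) but the -C(=O)NH2 nitrogen has H2, not H1.
(B) has a primary amino group (-NH2) but the nitrogen has H2 and only one carbon neighbour.
(C) has a dimethylamino group (-N(CH3)2) but the nitrogen has H0, not H1.
(D) contains an N-methylamino group (-NHCH3), which satisfies every atom and bond constraint.
So the answer is (D).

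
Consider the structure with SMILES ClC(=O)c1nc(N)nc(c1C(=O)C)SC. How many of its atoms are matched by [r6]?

6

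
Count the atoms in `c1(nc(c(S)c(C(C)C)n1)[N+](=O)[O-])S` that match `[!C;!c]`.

7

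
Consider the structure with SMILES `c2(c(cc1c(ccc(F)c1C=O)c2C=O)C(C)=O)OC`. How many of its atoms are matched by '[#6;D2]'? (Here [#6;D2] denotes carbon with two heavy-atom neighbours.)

5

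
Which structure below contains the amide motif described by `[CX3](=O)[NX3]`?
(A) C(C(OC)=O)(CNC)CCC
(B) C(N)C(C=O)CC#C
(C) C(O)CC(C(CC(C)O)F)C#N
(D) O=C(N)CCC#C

D

[CX3](=O)[NX3] describes a carbonyl carbon bonded to a trivalent nitrogen (an amide).
(A) has a methyl-ester group (-C(=O)OCH3) but the carbonyl is bonded to O, not to an NX3 nitrogen.
(B) has a primary amino group (-NH2) but the -NH2 is not attached to a carbonyl carbon.
(C) has a nitrile (-C#N) but the nitrile N is NX1 (triple-bonded), not NX3.
(D) contains a primary amide (-C(=O)NH2), which satisfies every atom and bond constraint.
So the answer is (D).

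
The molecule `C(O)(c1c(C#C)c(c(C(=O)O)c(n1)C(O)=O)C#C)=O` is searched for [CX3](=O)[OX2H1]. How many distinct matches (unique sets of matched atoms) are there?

3

[CX3](=O)[OX2H1] is the SMARTS for a carboxylic acid: an sp2 carbon double-bonded to O and single-bonded to an -OH oxygen.
The molecule carries 3 separate instances of a carboxylic acid group (-C(=O)OH) meeting every constraint; each maps to a distinct set of atoms, giving 3 matches.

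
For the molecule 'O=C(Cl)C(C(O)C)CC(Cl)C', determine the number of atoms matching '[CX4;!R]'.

6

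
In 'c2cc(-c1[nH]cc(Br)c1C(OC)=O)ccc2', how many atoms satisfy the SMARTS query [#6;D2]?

The query [#6;D2] means: any carbon bonded to exactly two heavy atoms.
Check the 16 heavy atoms by environment: 1× n (aromatic, D2) → no; 4× c (aromatic, D3) → no; 6× c (aromatic, D2) → match; 1× C (D3) → no; 1× O (D1) → no; 1× O (D2) → no; 1× C (D1) → no; 1× Br (D1) → no.
That gives 6 matching atoms.

6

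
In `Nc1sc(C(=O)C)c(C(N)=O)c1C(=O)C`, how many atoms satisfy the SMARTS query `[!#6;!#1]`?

6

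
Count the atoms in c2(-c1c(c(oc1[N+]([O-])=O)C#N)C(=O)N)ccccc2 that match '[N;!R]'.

The query [N;!R] means: aliphatic nitrogen not in a ring.
Check the 19 heavy atoms by environment: 1× o (aromatic, in 5-ring) → no; 4× c (aromatic, in 5-ring) → no; 2× C (acyclic) → no; 2× O (acyclic) → no; 2× N (acyclic) → match; 6× c (aromatic, in 6-ring) → no; 1× N (charge +1, acyclic) → match; 1× O (charge -1, acyclic) → no.
Summing the matching environments: 2 + 1 = 3 matching atoms.

3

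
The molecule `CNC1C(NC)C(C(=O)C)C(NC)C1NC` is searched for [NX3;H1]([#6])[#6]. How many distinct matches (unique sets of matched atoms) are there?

4

[NX3;H1]([#6])[#6] is the SMARTS for a secondary amine: a trivalent nitrogen with one H, bonded to two carbons.
The molecule carries 4 separate instances of an N-methylamino group (-NHCH3) meeting every constraint; each maps to a distinct set of atoms, giving 4 matches.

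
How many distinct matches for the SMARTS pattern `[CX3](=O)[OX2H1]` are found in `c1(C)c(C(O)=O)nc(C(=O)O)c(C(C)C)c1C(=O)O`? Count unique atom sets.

3

[CX3](=O)[OX2H1] is the SMARTS for a carboxylic acid: an sp2 carbon double-bonded to O and single-bonded to an -OH oxygen.
The molecule carries 3 separate instances of a carboxylic acid group (-C(=O)OH) meeting every constraint; each maps to a distinct set of atoms, giving 3 matches.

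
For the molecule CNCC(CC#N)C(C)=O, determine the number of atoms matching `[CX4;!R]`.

The query [CX4;!R] means: aliphatic carbon with four total connections, not in a ring.
Check the 10 heavy atoms by environment: 5× C (X4, acyclic) → match; 1× C (X3, acyclic) → no; 1× O (X1, acyclic) → no; 1× C (X2, acyclic) → no; 1× N (X1, acyclic) → no; 1× N (X3, acyclic) → no.
That gives 5 matching atoms.

5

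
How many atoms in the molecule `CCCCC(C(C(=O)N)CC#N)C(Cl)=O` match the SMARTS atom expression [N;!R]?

2

The query [N;!R] means: aliphatic nitrogen not in a ring.
Check the 15 heavy atoms by environment: 10× C (acyclic) → no; 2× N (acyclic) → match; 2× O (acyclic) → no; 1× Cl (acyclic) → no.
That gives 2 matching atoms.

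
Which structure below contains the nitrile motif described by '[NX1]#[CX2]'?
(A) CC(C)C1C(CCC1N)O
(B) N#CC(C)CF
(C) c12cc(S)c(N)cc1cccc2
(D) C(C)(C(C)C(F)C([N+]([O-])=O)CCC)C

B

[NX1]#[CX2] describes a nitrogen triple-bonded to a two-connected carbon (a nitrile).
(A) has a primary amino group (-NH2) but the nitrogen is NX3 (three connections), not NX1 triple-bonded.
(B) contains a nitrile (-C#N), which satisfies every atom and bond constraint.
(C) has a primary amino group (-NH2) but the nitrogen is NX3 (three connections), not NX1 triple-bonded.
(D) has a nitro group (-[N+](=O)[O-]) but there is no C#N triple bond.
So the answer is (B).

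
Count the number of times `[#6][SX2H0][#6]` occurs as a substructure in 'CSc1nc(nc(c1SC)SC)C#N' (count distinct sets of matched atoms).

3

[#6][SX2H0][#6] is the SMARTS for a thioether: an aliphatic sulfur bridging two carbons with no H on the sulfur.
The molecule carries 3 separate instances of a methylthio ether (-SCH3) meeting every constraint; each maps to a distinct set of atoms, giving 3 matches.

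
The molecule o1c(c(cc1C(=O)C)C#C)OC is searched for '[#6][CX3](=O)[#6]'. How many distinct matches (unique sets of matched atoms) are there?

1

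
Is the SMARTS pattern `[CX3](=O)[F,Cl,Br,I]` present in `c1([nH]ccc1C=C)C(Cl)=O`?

Yes

The pattern [CX3](=O)[F,Cl,Br,I] describes a carbonyl carbon bonded to a halogen — an acyl halide.
The molecule carries an acyl chloride (-C(=O)Cl), whose atoms satisfy every constraint of the query, so the pattern matches.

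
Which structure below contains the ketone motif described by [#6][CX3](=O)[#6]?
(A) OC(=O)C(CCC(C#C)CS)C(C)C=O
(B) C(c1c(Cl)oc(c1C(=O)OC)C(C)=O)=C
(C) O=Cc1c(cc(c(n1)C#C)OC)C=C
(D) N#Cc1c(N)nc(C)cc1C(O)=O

B

[#6][CX3](=O)[#6] describes a carbonyl carbon (no H) flanked by two carbons (a ketone).
(A) has an aldehyde (-CHO) but the carbonyl carbon has H1, so it is not flanked by two carbons.
(B) contains an acetyl/ketone group (-C(=O)CH3), which satisfies every atom and bond constraint.
(C) has an aldehyde (-CHO) but the carbonyl carbon has H1, so it is not flanked by two carbons.
(D) has a carboxylic acid group (-C(=O)OH) but one neighbour of the carbonyl carbon is O, not C.
So the answer is (B).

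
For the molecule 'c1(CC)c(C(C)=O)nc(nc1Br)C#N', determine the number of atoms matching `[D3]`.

5

The query [D3] means: atom with exactly three heavy-atom neighbours.
Check the 14 heavy atoms by environment: 2× n (aromatic, D2) → no; 4× c (aromatic, D3) → match; 1× C (D3) → match; 1× O (D1) → no; 2× C (D1) → no; 2× C (D2) → no; 1× N (D1) → no; 1× Br (D1) → no.
Summing the matching environments: 4 + 1 = 5 matching atoms.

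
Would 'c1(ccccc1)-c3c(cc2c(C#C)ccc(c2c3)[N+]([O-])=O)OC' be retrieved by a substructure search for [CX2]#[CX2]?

The pattern [CX2]#[CX2] describes a carbon-carbon triple bond — an alkyne.
The molecule carries an ethynyl group (-C#CH), whose atoms satisfy every constraint of the query, so the pattern matches.

Yes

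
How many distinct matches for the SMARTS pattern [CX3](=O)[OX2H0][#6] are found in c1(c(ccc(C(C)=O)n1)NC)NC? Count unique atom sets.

0

[CX3](=O)[OX2H0][#6] is the SMARTS for an ester: a carbonyl carbon bonded to an oxygen that is itself bonded to carbon (no H on that O).
No fragment in the molecule satisfies every constraint, giving 0 matches.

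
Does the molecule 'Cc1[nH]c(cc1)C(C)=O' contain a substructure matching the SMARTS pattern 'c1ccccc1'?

No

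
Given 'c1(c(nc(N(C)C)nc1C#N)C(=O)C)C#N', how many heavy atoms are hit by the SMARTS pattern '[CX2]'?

2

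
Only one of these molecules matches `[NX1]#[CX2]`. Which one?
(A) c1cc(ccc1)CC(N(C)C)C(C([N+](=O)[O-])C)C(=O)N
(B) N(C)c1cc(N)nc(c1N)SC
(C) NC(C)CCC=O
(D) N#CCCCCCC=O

D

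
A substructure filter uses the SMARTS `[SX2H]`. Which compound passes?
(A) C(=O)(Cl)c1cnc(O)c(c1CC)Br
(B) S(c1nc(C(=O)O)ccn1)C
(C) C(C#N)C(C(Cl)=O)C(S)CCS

C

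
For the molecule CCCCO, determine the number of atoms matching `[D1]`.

The query [D1] means: atom with exactly one heavy-atom neighbour (degree 1).
Check the 5 heavy atoms by environment: 3× C (D2) → no; 1× O (D1) → match; 1× C (D1) → match.
Summing the matching environments: 1 + 1 = 2 matching atoms.

2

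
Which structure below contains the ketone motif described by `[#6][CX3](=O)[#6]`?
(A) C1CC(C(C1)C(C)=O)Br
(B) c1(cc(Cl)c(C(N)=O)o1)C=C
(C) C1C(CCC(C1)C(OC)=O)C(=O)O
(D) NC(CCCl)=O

A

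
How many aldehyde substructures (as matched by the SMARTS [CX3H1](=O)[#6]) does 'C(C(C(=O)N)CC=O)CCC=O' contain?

[CX3H1](=O)[#6] is the SMARTS for an aldehyde: an sp2 carbon with one H, double-bonded to O and single-bonded to carbon.
The molecule carries 2 separate instances of an aldehyde (-CHO) meeting every constraint; each maps to a distinct set of atoms, giving 2 matches.

2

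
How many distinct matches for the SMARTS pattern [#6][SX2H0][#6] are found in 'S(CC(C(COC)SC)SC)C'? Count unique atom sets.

3

[#6][SX2H0][#6] is the SMARTS for a thioether: an aliphatic sulfur bridging two carbons with no H on the sulfur.
The molecule carries 3 separate instances of a methylthio ether (-SCH3) meeting every constraint; each maps to a distinct set of atoms, giving 3 matches.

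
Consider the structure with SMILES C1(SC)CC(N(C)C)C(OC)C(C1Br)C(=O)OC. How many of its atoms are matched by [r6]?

Check the 18 heavy atoms by environment: 6× C (in 6-ring) → match; 1× N (acyclic) → no; 6× C (acyclic) → no; 1× S (acyclic) → no; 3× O (acyclic) → no; 1× Br (acyclic) → no.
That gives 6 matching atoms.

6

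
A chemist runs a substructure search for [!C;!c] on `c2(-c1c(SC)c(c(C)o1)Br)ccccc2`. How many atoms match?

3

The query [!C;!c] means: neither aliphatic nor aromatic carbon — same as [!#6].
Check the 15 heavy atoms by environment: 1× o (aromatic) → match; 10× c (aromatic) → no; 2× C → no; 1× S → match; 1× Br → match.
Summing the matching environments: 1 + 1 + 1 = 3 matching atoms.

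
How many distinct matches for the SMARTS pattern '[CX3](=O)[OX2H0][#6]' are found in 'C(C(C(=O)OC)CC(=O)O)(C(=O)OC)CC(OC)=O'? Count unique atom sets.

[CX3](=O)[OX2H0][#6] is the SMARTS for an ester: a carbonyl carbon bonded to an oxygen that is itself bonded to carbon (no H on that O).
The molecule carries 3 separate instances of a methyl-ester group (-C(=O)OCH3) meeting every constraint; each maps to a distinct set of atoms, giving 3 matches.

3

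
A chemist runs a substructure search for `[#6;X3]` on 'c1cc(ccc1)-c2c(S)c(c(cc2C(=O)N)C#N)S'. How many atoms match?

13

The query [#6;X3] means: any carbon (aromatic or not) with three total connections.
Check the 19 heavy atoms by environment: 12× c (aromatic, X3) → match; 2× S (X2) → no; 1× C (X2) → no; 1× N (X1) → no; 1× C (X3) → match; 1× O (X1) → no; 1× N (X3) → no.
Summing the matching environments: 12 + 1 = 13 matching atoms.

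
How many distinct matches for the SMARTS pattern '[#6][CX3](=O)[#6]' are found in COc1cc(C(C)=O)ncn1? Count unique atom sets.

[#6][CX3](=O)[#6] is the SMARTS for a ketone: a carbonyl carbon (no H) flanked by two carbons.
Exactly one fragment in the molecule meets all constraints, giving 1 match.

1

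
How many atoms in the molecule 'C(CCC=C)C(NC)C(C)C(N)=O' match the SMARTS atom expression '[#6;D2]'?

The query [#6;D2] means: any carbon bonded to exactly two heavy atoms.
Check the 13 heavy atoms by environment: 4× C (D2) → match; 3× C (D3) → no; 3× C (D1) → no; 1× N (D2) → no; 1× O (D1) → no; 1× N (D1) → no.
That gives 4 matching atoms.

4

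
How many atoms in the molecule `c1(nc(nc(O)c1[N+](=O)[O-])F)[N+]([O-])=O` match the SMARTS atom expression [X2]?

3

The query [X2] means: any atom with exactly two total connections (bonds + H).
Check the 14 heavy atoms by environment: 2× n (aromatic, X2) → match; 4× c (aromatic, X3) → no; 2× N (charge +1, X3) → no; 2× O (charge -1, X1) → no; 2× O (X1) → no; 1× F (X1) → no; 1× O (X2) → match.
Summing the matching environments: 2 + 1 = 3 matching atoms.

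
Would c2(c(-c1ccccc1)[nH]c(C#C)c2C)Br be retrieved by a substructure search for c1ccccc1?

Yes

The pattern c1ccccc1 describes six aromatic carbons in a ring — a benzene ring.
The molecule carries a phenyl ring, whose atoms satisfy every constraint of the query, so the pattern matches.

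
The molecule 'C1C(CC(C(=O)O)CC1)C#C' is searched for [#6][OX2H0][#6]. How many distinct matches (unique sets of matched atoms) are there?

0

[#6][OX2H0][#6] is the SMARTS for an ether: an aliphatic oxygen bridging two carbons with no H on the oxygen.
The molecule has a carboxylic acid group (-C(=O)OH), but the -OH oxygen has H1; the =O is OX1, not OX2; nothing else fits, so there are 0 matches.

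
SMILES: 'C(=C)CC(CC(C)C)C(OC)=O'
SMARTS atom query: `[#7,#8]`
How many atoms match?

2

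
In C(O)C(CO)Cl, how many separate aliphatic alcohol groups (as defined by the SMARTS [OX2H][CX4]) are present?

2

[OX2H][CX4] is the SMARTS for an aliphatic alcohol: a hydroxyl oxygen bound to an sp3 (X4) carbon.
The molecule carries 2 separate instances of a hydroxyl group (-OH) meeting every constraint; each maps to a distinct set of atoms, giving 2 matches.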